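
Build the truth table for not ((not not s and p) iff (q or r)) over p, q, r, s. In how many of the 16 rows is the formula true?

10

p  q  r  s  |  φ
T  T  T  T  |  F
T  T  T  F  |  T
T  T  F  T  |  F
T  T  F  F  |  T
T  F  T  T  |  F
T  F  T  F  |  T
T  F  F  T  |  T
T  F  F  F  |  F
F  T  T  T  |  T
F  T  T  F  |  T
F  T  F  T  |  T
F  T  F  F  |  T
F  F  T  T  |  T
F  F  T  F  |  T
F  F  F  T  |  F
F  F  F  F  |  F
The formula is true on 10 of the 16 rows.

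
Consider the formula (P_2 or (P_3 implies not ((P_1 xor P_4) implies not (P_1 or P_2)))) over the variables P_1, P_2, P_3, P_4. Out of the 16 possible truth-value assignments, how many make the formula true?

13

P_1 | P_2 | P_3 | P_4 | (P_1 xor P_4) | (P_1 or P_2) | not (P_1 or P_2) | φ
--- | --- | --- | --- | ------------- | ------------ | ---------------- | -
 T  |  T  |  T  |  T  |       F       |      T       |        F         | T
 T  |  T  |  T  |  F  |       T       |      T       |        F         | T
 T  |  T  |  F  |  T  |       F       |      T       |        F         | T
 T  |  T  |  F  |  F  |       T       |      T       |        F         | T
 T  |  F  |  T  |  T  |       F       |      T       |        F         | F
 T  |  F  |  T  |  F  |       T       |      T       |        F         | T
 T  |  F  |  F  |  T  |       F       |      T       |        F         | T
 T  |  F  |  F  |  F  |       T       |      T       |        F         | T
 F  |  T  |  T  |  T  |       T       |      T       |        F         | T
 F  |  T  |  T  |  F  |       F       |      T       |        F         | T
 F  |  T  |  F  |  T  |       T       |      T       |        F         | T
 F  |  T  |  F  |  F  |       F       |      T       |        F         | T
 F  |  F  |  T  |  T  |       T       |      F       |        T         | F
 F  |  F  |  T  |  F  |       F       |      F       |        T         | F
 F  |  F  |  F  |  T  |       T       |      F       |        T         | T
 F  |  F  |  F  |  F  |       F       |      F       |        T         | T
The formula is true on 13 of the 16 rows.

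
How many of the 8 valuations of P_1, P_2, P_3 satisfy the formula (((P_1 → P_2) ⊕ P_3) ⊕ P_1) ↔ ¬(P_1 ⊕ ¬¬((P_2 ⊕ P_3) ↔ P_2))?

P_1  P_2  P_3  |  (P_1 → P_2)  ((P_1 → P_2) ⊕ P_3)  (((P_1 → P_2) ⊕ P_3) ⊕ P_1)  (P_2 ⊕ P_3)  ((P_2 ⊕ P_3) ↔ P_2)  ¬((P_2 ⊕ P_3) ↔ P_2)  ¬¬((P_2 ⊕ P_3) ↔ P_2)  φ
 T    T    T   |       T                F                        T                    F                F                    T                      F            F
 T    T    F   |       T                T                        F                    T                T                    F                      T            F
 T    F    T   |       F                T                        F                    T                F                    T                      F            T
 T    F    F   |       F                F                        T                    F                T                    F                      T            T
 F    T    T   |       T                F                        F                    F                F                    T                      F            F
 F    T    F   |       T                T                        T                    T                T                    F                      T            F
 F    F    T   |       T                F                        F                    T                F                    T                      F            F
 F    F    F   |       T                T                        T                    F                T                    F                      T            F
The formula is true on 2 of the 8 rows.

2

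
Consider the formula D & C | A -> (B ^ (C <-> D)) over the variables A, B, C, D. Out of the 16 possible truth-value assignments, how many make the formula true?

11

A  B  C  D     (D & C)  ((D & C) | A)  (C <-> D)  (B ^ (C <-> D))  (((D & C) | A) -> (B ^ (C <-> D)))
T  T  T  T        T           T            T             F                         F                 
T  T  T  F        F           T            F             T                         T                 
T  T  F  T        F           T            F             T                         T                 
T  T  F  F        F           T            T             F                         F                 
T  F  T  T        T           T            T             T                         T                 
T  F  T  F        F           T            F             F                         F                 
T  F  F  T        F           T            F             F                         F                 
T  F  F  F        F           T            T             T                         T                 
F  T  T  T        T           T            T             F                         F                 
F  T  T  F        F           F            F             T                         T                 
F  T  F  T        F           F            F             T                         T                 
F  T  F  F        F           F            T             F                         T                 
F  F  T  T        T           T            T             T                         T                 
F  F  T  F        F           F            F             F                         T                 
F  F  F  T        F           F            F             F                         T                 
F  F  F  F        F           F            T             T                         T                 
The formula is true on 11 of the 16 rows.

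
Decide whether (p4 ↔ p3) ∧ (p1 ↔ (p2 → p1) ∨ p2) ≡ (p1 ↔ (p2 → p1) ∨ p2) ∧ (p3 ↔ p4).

equivalent

p1 | p2 | p3 | p4 || φ | ψ
0  | 0  | 0  | 0  || 0 | 0
0  | 0  | 0  | 1  || 0 | 0
0  | 0  | 1  | 0  || 0 | 0
0  | 0  | 1  | 1  || 0 | 0
0  | 1  | 0  | 0  || 0 | 0
0  | 1  | 0  | 1  || 0 | 0
0  | 1  | 1  | 0  || 0 | 0
0  | 1  | 1  | 1  || 0 | 0
1  | 0  | 0  | 0  || 1 | 1
1  | 0  | 0  | 1  || 0 | 0
1  | 0  | 1  | 0  || 0 | 0
1  | 0  | 1  | 1  || 1 | 1
1  | 1  | 0  | 0  || 1 | 1
1  | 1  | 0  | 1  || 0 | 0
1  | 1  | 1  | 0  || 0 | 0
1  | 1  | 1  | 1  || 1 | 1
The columns for φ and ψ agree on every row, so they are logically equivalent.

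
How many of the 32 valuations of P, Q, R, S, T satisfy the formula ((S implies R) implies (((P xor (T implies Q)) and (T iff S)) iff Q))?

20

P  Q  R  S  T  |  φ
T  T  T  T  T  |  F
T  T  T  T  F  |  F
T  T  T  F  T  |  F
T  T  T  F  F  |  F
T  T  F  T  T  |  T
T  T  F  T  F  |  T
T  T  F  F  T  |  F
T  T  F  F  F  |  F
T  F  T  T  T  |  F
T  F  T  T  F  |  T
T  F  T  F  T  |  T
T  F  T  F  F  |  T
T  F  F  T  T  |  T
T  F  F  T  F  |  T
T  F  F  F  T  |  T
T  F  F  F  F  |  T
F  T  T  T  T  |  T
F  T  T  T  F  |  F
F  T  T  F  T  |  F
F  T  T  F  F  |  T
F  T  F  T  T  |  T
F  T  F  T  F  |  T
F  T  F  F  T  |  F
F  T  F  F  F  |  T
F  F  T  T  T  |  T
F  F  T  T  F  |  T
F  F  T  F  T  |  T
F  F  T  F  F  |  F
F  F  F  T  T  |  T
F  F  F  T  F  |  T
F  F  F  F  T  |  T
F  F  F  F  F  |  F
The formula is true on 20 of the 32 rows.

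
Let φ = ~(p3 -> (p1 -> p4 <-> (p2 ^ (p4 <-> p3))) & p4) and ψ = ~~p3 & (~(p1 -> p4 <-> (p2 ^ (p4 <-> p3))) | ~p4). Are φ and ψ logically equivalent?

p1  p2  p3  p4  |  φ  ψ
1   1   1   1   |  1  1
1   1   1   0   |  1  1
1   1   0   1   |  0  0
1   1   0   0   |  0  0
1   0   1   1   |  0  0
1   0   1   0   |  1  1
1   0   0   1   |  0  0
1   0   0   0   |  0  0
0   1   1   1   |  1  1
0   1   1   0   |  1  1
0   1   0   1   |  0  0
0   1   0   0   |  0  0
0   0   1   1   |  0  0
0   0   1   0   |  1  1
0   0   0   1   |  0  0
0   0   0   0   |  0  0
The columns for φ and ψ agree on every row, so they are logically equivalent.

equivalent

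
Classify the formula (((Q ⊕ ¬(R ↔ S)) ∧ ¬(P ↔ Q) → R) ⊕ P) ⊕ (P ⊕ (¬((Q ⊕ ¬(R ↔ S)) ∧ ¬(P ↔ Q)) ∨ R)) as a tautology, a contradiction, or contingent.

contradiction

P  Q  R  S  |  φ
1  1  1  1  |  0
1  1  1  0  |  0
1  1  0  1  |  0
1  1  0  0  |  0
1  0  1  1  |  0
1  0  1  0  |  0
1  0  0  1  |  0
1  0  0  0  |  0
0  1  1  1  |  0
0  1  1  0  |  0
0  1  0  1  |  0
0  1  0  0  |  0
0  0  1  1  |  0
0  0  1  0  |  0
0  0  0  1  |  0
0  0  0  0  |  0
Every row is 0, so the formula is a contradiction.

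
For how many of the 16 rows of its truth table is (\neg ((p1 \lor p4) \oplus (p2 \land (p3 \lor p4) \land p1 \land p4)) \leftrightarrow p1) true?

6

p1 | p2 | p3 | p4 | φ
-- | -- | -- | -- | -
1  | 1  | 1  | 1  | 1
1  | 1  | 1  | 0  | 0
1  | 1  | 0  | 1  | 1
1  | 1  | 0  | 0  | 0
1  | 0  | 1  | 1  | 0
1  | 0  | 1  | 0  | 0
1  | 0  | 0  | 1  | 0
1  | 0  | 0  | 0  | 0
0  | 1  | 1  | 1  | 1
0  | 1  | 1  | 0  | 0
0  | 1  | 0  | 1  | 1
0  | 1  | 0  | 0  | 0
0  | 0  | 1  | 1  | 1
0  | 0  | 1  | 0  | 0
0  | 0  | 0  | 1  | 1
0  | 0  | 0  | 0  | 0
The formula is true on 6 of the 16 rows.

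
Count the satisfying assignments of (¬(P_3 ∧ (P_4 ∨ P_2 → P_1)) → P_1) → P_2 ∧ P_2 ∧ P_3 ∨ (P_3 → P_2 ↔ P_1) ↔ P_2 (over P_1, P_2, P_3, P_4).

10

P_1  P_2  P_3  P_4  |  φ
 1    1    1    1   |  1
 1    1    1    0   |  1
 1    1    0    1   |  1
 1    1    0    0   |  1
 1    0    1    1   |  1
 1    0    1    0   |  1
 1    0    0    1   |  0
 1    0    0    0   |  0
 0    1    1    1   |  1
 0    1    1    0   |  1
 0    1    0    1   |  1
 0    1    0    0   |  1
 0    0    1    1   |  0
 0    0    1    0   |  0
 0    0    0    1   |  0
 0    0    0    0   |  0
The formula is true on 10 of the 16 rows.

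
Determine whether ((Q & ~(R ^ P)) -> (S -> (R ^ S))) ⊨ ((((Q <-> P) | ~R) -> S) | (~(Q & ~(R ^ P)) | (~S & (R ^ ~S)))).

P | Q | R | S | φ | ψ
- | - | - | - | - | -
T | T | T | T | F | T
T | T | T | F | T | F
T | T | F | T | T | T
T | T | F | F | T | T
T | F | T | T | T | T
T | F | T | F | T | T
T | F | F | T | T | T
T | F | F | F | T | T
F | T | T | T | T | T
F | T | T | F | T | T
F | T | F | T | T | T
F | T | F | F | T | T
F | F | T | T | T | T
F | F | T | F | T | T
F | F | F | T | T | T
F | F | F | F | T | T
At P=T, Q=T, R=T, S=F we have φ true but ψ false, so φ does not entail ψ.

no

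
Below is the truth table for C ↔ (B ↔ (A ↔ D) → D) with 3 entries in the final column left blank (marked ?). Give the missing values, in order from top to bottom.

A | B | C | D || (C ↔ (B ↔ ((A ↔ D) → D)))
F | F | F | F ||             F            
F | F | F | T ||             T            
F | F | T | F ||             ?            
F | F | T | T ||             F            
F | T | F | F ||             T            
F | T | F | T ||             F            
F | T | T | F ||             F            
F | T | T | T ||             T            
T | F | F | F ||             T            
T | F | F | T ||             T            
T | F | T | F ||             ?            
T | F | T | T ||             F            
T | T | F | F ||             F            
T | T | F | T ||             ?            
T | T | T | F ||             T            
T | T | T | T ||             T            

T, F, F

Row A=F, B=F, C=T, D=F: (B ↔ (A ↔ D) → D) = T, so (C ↔ (B ↔ ((A ↔ D) → D))) = T.
Row A=T, B=F, C=T, D=F: (B ↔ (A ↔ D) → D) = F, so (C ↔ (B ↔ ((A ↔ D) → D))) = F.
Row A=T, B=T, C=F, D=T: (B ↔ (A ↔ D) → D) = T, so (C ↔ (B ↔ ((A ↔ D) → D))) = F.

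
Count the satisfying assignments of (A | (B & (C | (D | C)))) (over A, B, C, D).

11

A  B  C  D     (D | C)  (C | (D | C))  (B & (C | (D | C)))  (A | (B & (C | (D | C))))
T  T  T  T        T           T                 T                       T            
T  T  T  F        T           T                 T                       T            
T  T  F  T        T           T                 T                       T            
T  T  F  F        F           F                 F                       T            
T  F  T  T        T           T                 F                       T            
T  F  T  F        T           T                 F                       T            
T  F  F  T        T           T                 F                       T            
T  F  F  F        F           F                 F                       T            
F  T  T  T        T           T                 T                       T            
F  T  T  F        T           T                 T                       T            
F  T  F  T        T           T                 T                       T            
F  T  F  F        F           F                 F                       F            
F  F  T  T        T           T                 F                       F            
F  F  T  F        T           T                 F                       F            
F  F  F  T        T           T                 F                       F            
F  F  F  F        F           F                 F                       F            
The formula is true on 11 of the 16 rows.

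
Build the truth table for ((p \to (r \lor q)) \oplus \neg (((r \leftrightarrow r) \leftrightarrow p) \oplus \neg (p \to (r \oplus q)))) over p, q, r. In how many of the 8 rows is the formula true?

3

p  q  r  |  φ
1  1  1  |  0
1  1  0  |  1
1  0  1  |  1
1  0  0  |  1
0  1  1  |  0
0  1  0  |  0
0  0  1  |  0
0  0  0  |  0
The formula is true on 3 of the 8 rows.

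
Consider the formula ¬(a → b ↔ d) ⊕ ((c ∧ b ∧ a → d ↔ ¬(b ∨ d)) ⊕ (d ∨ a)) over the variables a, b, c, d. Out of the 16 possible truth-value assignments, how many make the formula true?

9

a | b | c | d | φ
- | - | - | - | -
1 | 1 | 1 | 1 | 1
1 | 1 | 1 | 0 | 1
1 | 1 | 0 | 1 | 1
1 | 1 | 0 | 0 | 0
1 | 0 | 1 | 1 | 0
1 | 0 | 1 | 0 | 0
1 | 0 | 0 | 1 | 0
1 | 0 | 0 | 0 | 0
0 | 1 | 1 | 1 | 1
0 | 1 | 1 | 0 | 1
0 | 1 | 0 | 1 | 1
0 | 1 | 0 | 0 | 1
0 | 0 | 1 | 1 | 1
0 | 0 | 1 | 0 | 0
0 | 0 | 0 | 1 | 1
0 | 0 | 0 | 0 | 0
The formula is true on 9 of the 16 rows.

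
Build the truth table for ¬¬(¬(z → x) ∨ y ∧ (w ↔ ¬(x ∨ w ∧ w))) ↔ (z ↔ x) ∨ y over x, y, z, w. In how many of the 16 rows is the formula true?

6

  x      y      z      w    |  (z → x)  ¬(z → x)  (w ∧ w)  (x ∨ (w ∧ w))  ¬(x ∨ (w ∧ w))  (w ↔ ¬(x ∨ (w ∧ w)))  (y ∧ (w ↔ ¬(x ∨ (w ∧ w))))  (z ↔ x)  ((z ↔ x) ∨ y)    φ  
False  False  False  False  |    True    False     False       False           True              False                    False               True        True      False
False  False  False   True  |    True    False      True        True          False              False                    False               True        True      False
False  False   True  False  |   False     True     False       False           True              False                    False              False       False      False
False  False   True   True  |   False     True      True        True          False              False                    False              False       False      False
False   True  False  False  |    True    False     False       False           True              False                    False               True        True      False
False   True  False   True  |    True    False      True        True          False              False                    False               True        True      False
False   True   True  False  |   False     True     False       False           True              False                    False              False        True       True
False   True   True   True  |   False     True      True        True          False              False                    False              False        True       True
 True  False  False  False  |    True    False     False        True          False               True                    False              False       False       True
 True  False  False   True  |    True    False      True        True          False              False                    False              False       False       True
 True  False   True  False  |    True    False     False        True          False               True                    False               True        True      False
 True  False   True   True  |    True    False      True        True          False              False                    False               True        True      False
 True   True  False  False  |    True    False     False        True          False               True                     True              False        True       True
 True   True  False   True  |    True    False      True        True          False              False                    False              False        True      False
 True   True   True  False  |    True    False     False        True          False               True                     True               True        True       True
 True   True   True   True  |    True    False      True        True          False              False                    False               True        True      False
The formula is true on 6 of the 16 rows.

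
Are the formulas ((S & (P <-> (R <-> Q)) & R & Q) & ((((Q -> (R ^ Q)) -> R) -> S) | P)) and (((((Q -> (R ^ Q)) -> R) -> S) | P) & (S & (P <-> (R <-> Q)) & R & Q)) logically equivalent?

P | Q | R | S | φ | ψ
- | - | - | - | - | -
0 | 0 | 0 | 0 | 0 | 0
0 | 0 | 0 | 1 | 0 | 0
0 | 0 | 1 | 0 | 0 | 0
0 | 0 | 1 | 1 | 0 | 0
0 | 1 | 0 | 0 | 0 | 0
0 | 1 | 0 | 1 | 0 | 0
0 | 1 | 1 | 0 | 0 | 0
0 | 1 | 1 | 1 | 0 | 0
1 | 0 | 0 | 0 | 0 | 0
1 | 0 | 0 | 1 | 0 | 0
1 | 0 | 1 | 0 | 0 | 0
1 | 0 | 1 | 1 | 0 | 0
1 | 1 | 0 | 0 | 0 | 0
1 | 1 | 0 | 1 | 0 | 0
1 | 1 | 1 | 0 | 0 | 0
1 | 1 | 1 | 1 | 1 | 1
The columns for φ and ψ agree on every row, so they are logically equivalent.

equivalent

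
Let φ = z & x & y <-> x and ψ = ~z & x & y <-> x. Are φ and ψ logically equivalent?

not equivalent

x | y | z | φ | ψ
- | - | - | - | -
F | F | F | T | T
F | F | T | T | T
F | T | F | T | T
F | T | T | T | T
T | F | F | F | F
T | F | T | F | F
T | T | F | F | T
T | T | T | T | F
The columns differ at x=T, y=T, z=F (φ=F, ψ=T), so they are not equivalent.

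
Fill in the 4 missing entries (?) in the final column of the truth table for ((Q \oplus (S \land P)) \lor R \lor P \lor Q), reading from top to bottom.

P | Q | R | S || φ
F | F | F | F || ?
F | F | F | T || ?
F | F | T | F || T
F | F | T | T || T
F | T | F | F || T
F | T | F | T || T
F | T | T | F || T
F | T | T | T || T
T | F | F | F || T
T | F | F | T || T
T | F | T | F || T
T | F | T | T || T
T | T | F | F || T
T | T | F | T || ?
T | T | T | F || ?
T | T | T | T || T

F, F, T, T

Row P=F, Q=F, R=F, S=F: (Q \oplus (S \land P)) = F, so the formula = F.
Row P=F, Q=F, R=F, S=T: (Q \oplus (S \land P)) = F, so the formula = F.
Row P=T, Q=T, R=F, S=T: (Q \oplus (S \land P)) = F, so the formula = T.
Row P=T, Q=T, R=T, S=F: (Q \oplus (S \land P)) = T, so the formula = T.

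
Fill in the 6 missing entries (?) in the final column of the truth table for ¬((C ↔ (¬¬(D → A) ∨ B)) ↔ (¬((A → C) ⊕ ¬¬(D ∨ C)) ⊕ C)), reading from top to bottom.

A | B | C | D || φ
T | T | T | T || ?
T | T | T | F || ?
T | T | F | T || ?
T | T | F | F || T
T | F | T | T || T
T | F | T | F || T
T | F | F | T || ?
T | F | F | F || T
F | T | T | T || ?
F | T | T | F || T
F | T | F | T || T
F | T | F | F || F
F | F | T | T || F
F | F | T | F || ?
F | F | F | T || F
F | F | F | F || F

T, T, F, F, T, T

Row A=T, B=T, C=T, D=T: (C ↔ (¬¬(D → A) ∨ B)) = T, (¬((A → C) ⊕ ¬¬(D ∨ C)) ⊕ C) = F, ((C ↔ (¬¬(D → A) ∨ B)) ↔ (¬((A → C) ⊕ ¬¬(D ∨ C)) ⊕ C)) = F, so the formula = T.
Row A=T, B=T, C=T, D=F: (C ↔ (¬¬(D → A) ∨ B)) = T, (¬((A → C) ⊕ ¬¬(D ∨ C)) ⊕ C) = F, ((C ↔ (¬¬(D → A) ∨ B)) ↔ (¬((A → C) ⊕ ¬¬(D ∨ C)) ⊕ C)) = F, so the formula = T.
Row A=T, B=T, C=F, D=T: (C ↔ (¬¬(D → A) ∨ B)) = F, (¬((A → C) ⊕ ¬¬(D ∨ C)) ⊕ C) = F, ((C ↔ (¬¬(D → A) ∨ B)) ↔ (¬((A → C) ⊕ ¬¬(D ∨ C)) ⊕ C)) = T, so the formula = F.
Row A=T, B=F, C=F, D=T: (C ↔ (¬¬(D → A) ∨ B)) = F, (¬((A → C) ⊕ ¬¬(D ∨ C)) ⊕ C) = F, ((C ↔ (¬¬(D → A) ∨ B)) ↔ (¬((A → C) ⊕ ¬¬(D ∨ C)) ⊕ C)) = T, so the formula = F.
Row A=F, B=T, C=T, D=T: (C ↔ (¬¬(D → A) ∨ B)) = T, (¬((A → C) ⊕ ¬¬(D ∨ C)) ⊕ C) = F, ((C ↔ (¬¬(D → A) ∨ B)) ↔ (¬((A → C) ⊕ ¬¬(D ∨ C)) ⊕ C)) = F, so the formula = T.
Row A=F, B=F, C=T, D=F: (C ↔ (¬¬(D → A) ∨ B)) = T, (¬((A → C) ⊕ ¬¬(D ∨ C)) ⊕ C) = F, ((C ↔ (¬¬(D → A) ∨ B)) ↔ (¬((A → C) ⊕ ¬¬(D ∨ C)) ⊕ C)) = F, so the formula = T.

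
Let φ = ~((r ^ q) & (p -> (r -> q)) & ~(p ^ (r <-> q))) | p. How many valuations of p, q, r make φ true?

p | q | r | φ
- | - | - | -
T | T | T | T
T | T | F | T
T | F | T | T
T | F | F | T
F | T | T | T
F | T | F | F
F | F | T | F
F | F | F | T
The formula is true on 6 of the 8 rows.

6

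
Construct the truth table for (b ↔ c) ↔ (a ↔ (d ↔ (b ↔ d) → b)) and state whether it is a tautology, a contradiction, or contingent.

a | b | c | d | φ
- | - | - | - | -
F | F | F | F | F
F | F | F | T | F
F | F | T | F | T
F | F | T | T | T
F | T | F | F | F
F | T | F | T | T
F | T | T | F | T
F | T | T | T | F
T | F | F | F | T
T | F | F | T | T
T | F | T | F | F
T | F | T | T | F
T | T | F | F | T
T | T | F | T | F
T | T | T | F | F
T | T | T | T | T
8 of 16 rows are T, so the formula is contingent.

contingent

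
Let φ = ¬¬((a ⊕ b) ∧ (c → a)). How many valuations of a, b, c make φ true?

3

a  b  c  |  ¬¬((a ⊕ b) ∧ (c → a))
F  F  F  |            F          
F  F  T  |            F          
F  T  F  |            T          
F  T  T  |            F          
T  F  F  |            T          
T  F  T  |            T          
T  T  F  |            F          
T  T  T  |            F          
The formula is true on 3 of the 8 rows.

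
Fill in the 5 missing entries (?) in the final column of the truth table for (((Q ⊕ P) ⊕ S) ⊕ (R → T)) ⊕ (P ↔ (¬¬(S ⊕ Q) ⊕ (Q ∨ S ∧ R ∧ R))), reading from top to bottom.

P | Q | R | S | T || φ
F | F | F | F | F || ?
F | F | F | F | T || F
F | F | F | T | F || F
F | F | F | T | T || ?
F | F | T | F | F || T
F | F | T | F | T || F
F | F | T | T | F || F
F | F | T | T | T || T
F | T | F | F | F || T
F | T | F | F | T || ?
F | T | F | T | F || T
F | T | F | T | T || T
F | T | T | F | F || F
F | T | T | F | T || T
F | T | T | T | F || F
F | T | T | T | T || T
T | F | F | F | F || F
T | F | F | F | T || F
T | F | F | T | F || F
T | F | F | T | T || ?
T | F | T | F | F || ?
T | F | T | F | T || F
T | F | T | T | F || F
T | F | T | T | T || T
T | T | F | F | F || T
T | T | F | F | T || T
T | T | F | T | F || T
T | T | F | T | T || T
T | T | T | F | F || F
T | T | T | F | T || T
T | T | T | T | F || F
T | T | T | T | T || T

Row P=F, Q=F, R=F, S=F, T=F: (((Q ⊕ P) ⊕ S) ⊕ (R → T)) = T, (P ↔ (¬¬(S ⊕ Q) ⊕ (Q ∨ S ∧ R ∧ R))) = T, so the formula = F.
Row P=F, Q=F, R=F, S=T, T=T: (((Q ⊕ P) ⊕ S) ⊕ (R → T)) = F, (P ↔ (¬¬(S ⊕ Q) ⊕ (Q ∨ S ∧ R ∧ R))) = F, so the formula = F.
Row P=F, Q=T, R=F, S=F, T=T: (((Q ⊕ P) ⊕ S) ⊕ (R → T)) = F, (P ↔ (¬¬(S ⊕ Q) ⊕ (Q ∨ S ∧ R ∧ R))) = T, so the formula = T.
Row P=T, Q=F, R=F, S=T, T=T: (((Q ⊕ P) ⊕ S) ⊕ (R → T)) = T, (P ↔ (¬¬(S ⊕ Q) ⊕ (Q ∨ S ∧ R ∧ R))) = T, so the formula = F.
Row P=T, Q=F, R=T, S=F, T=F: (((Q ⊕ P) ⊕ S) ⊕ (R → T)) = T, (P ↔ (¬¬(S ⊕ Q) ⊕ (Q ∨ S ∧ R ∧ R))) = F, so the formula = T.

F, F, T, F, T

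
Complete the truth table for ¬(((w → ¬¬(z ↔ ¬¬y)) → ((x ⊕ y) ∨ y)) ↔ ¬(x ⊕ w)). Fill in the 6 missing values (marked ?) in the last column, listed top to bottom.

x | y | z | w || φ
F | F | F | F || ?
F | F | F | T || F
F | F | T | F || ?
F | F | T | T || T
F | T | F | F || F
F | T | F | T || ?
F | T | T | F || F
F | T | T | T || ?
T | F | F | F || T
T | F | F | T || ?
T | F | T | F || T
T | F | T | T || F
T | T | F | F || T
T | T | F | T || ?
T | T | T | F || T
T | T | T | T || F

T, T, T, T, F, F

Row x=F, y=F, z=F, w=F: ((w → ¬¬(z ↔ ¬¬y)) → ((x ⊕ y) ∨ y)) = F, ¬(x ⊕ w) = T, (((w → ¬¬(z ↔ ¬¬y)) → ((x ⊕ y) ∨ y)) ↔ ¬(x ⊕ w)) = F, so the formula = T.
Row x=F, y=F, z=T, w=F: ((w → ¬¬(z ↔ ¬¬y)) → ((x ⊕ y) ∨ y)) = F, ¬(x ⊕ w) = T, (((w → ¬¬(z ↔ ¬¬y)) → ((x ⊕ y) ∨ y)) ↔ ¬(x ⊕ w)) = F, so the formula = T.
Row x=F, y=T, z=F, w=T: ((w → ¬¬(z ↔ ¬¬y)) → ((x ⊕ y) ∨ y)) = T, ¬(x ⊕ w) = F, (((w → ¬¬(z ↔ ¬¬y)) → ((x ⊕ y) ∨ y)) ↔ ¬(x ⊕ w)) = F, so the formula = T.
Row x=F, y=T, z=T, w=T: ((w → ¬¬(z ↔ ¬¬y)) → ((x ⊕ y) ∨ y)) = T, ¬(x ⊕ w) = F, (((w → ¬¬(z ↔ ¬¬y)) → ((x ⊕ y) ∨ y)) ↔ ¬(x ⊕ w)) = F, so the formula = T.
Row x=T, y=F, z=F, w=T: ((w → ¬¬(z ↔ ¬¬y)) → ((x ⊕ y) ∨ y)) = T, ¬(x ⊕ w) = T, (((w → ¬¬(z ↔ ¬¬y)) → ((x ⊕ y) ∨ y)) ↔ ¬(x ⊕ w)) = T, so the formula = F.
Row x=T, y=T, z=F, w=T: ((w → ¬¬(z ↔ ¬¬y)) → ((x ⊕ y) ∨ y)) = T, ¬(x ⊕ w) = T, (((w → ¬¬(z ↔ ¬¬y)) → ((x ⊕ y) ∨ y)) ↔ ¬(x ⊕ w)) = T, so the formula = F.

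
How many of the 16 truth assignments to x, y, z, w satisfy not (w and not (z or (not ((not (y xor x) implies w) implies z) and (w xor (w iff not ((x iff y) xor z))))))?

x | y | z | w | φ
- | - | - | - | -
T | T | T | T | T
T | T | T | F | T
T | T | F | T | T
T | T | F | F | T
T | F | T | T | T
T | F | T | F | T
T | F | F | T | F
T | F | F | F | T
F | T | T | T | T
F | T | T | F | T
F | T | F | T | F
F | T | F | F | T
F | F | T | T | T
F | F | T | F | T
F | F | F | T | T
F | F | F | F | T
The formula is true on 14 of the 16 rows.

14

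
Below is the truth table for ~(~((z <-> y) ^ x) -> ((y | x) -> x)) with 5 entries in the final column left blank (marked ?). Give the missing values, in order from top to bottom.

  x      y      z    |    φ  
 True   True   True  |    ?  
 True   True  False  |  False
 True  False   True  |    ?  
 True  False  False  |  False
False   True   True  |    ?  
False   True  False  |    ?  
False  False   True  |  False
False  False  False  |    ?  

False, False, False, True, False

Row x=True, y=True, z=True: ~((z <-> y) ^ x) = True, ((y | x) -> x) = True, (~((z <-> y) ^ x) -> ((y | x) -> x)) = True, so the formula = False.
Row x=True, y=False, z=True: ~((z <-> y) ^ x) = False, ((y | x) -> x) = True, (~((z <-> y) ^ x) -> ((y | x) -> x)) = True, so the formula = False.
Row x=False, y=True, z=True: ~((z <-> y) ^ x) = False, ((y | x) -> x) = False, (~((z <-> y) ^ x) -> ((y | x) -> x)) = True, so the formula = False.
Row x=False, y=True, z=False: ~((z <-> y) ^ x) = True, ((y | x) -> x) = False, (~((z <-> y) ^ x) -> ((y | x) -> x)) = False, so the formula = True.
Row x=False, y=False, z=False: ~((z <-> y) ^ x) = False, ((y | x) -> x) = True, (~((z <-> y) ^ x) -> ((y | x) -> x)) = True, so the formula = False.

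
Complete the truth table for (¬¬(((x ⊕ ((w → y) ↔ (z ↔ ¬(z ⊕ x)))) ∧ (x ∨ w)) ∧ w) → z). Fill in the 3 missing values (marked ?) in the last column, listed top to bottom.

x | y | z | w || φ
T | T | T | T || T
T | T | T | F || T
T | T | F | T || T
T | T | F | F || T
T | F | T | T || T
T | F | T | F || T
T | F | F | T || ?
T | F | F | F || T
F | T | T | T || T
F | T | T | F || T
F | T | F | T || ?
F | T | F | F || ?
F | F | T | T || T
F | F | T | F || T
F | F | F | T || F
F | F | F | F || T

F, T, T

Row x=T, y=F, z=F, w=T: ¬¬(((x ⊕ ((w → y) ↔ (z ↔ ¬(z ⊕ x)))) ∧ (x ∨ w)) ∧ w) = T, so the formula = F.
Row x=F, y=T, z=F, w=T: ¬¬(((x ⊕ ((w → y) ↔ (z ↔ ¬(z ⊕ x)))) ∧ (x ∨ w)) ∧ w) = F, so the formula = T.
Row x=F, y=T, z=F, w=F: ¬¬(((x ⊕ ((w → y) ↔ (z ↔ ¬(z ⊕ x)))) ∧ (x ∨ w)) ∧ w) = F, so the formula = T.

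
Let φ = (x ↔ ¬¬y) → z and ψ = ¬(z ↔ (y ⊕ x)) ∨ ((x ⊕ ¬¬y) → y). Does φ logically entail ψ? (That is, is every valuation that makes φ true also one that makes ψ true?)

x | y | z | φ | ψ
- | - | - | - | -
T | T | T | T | T
T | T | F | F | T
T | F | T | T | F
T | F | F | T | T
F | T | T | T | T
F | T | F | T | T
F | F | T | T | T
F | F | F | F | T
At x=T, y=F, z=T we have φ true but ψ false, so φ does not entail ψ.

no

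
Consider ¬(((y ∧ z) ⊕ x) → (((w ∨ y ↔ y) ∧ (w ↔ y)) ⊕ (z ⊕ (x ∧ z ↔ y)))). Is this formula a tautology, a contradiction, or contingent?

contingent

  x      y      z      w    |    φ  
 True   True   True   True  |  False
 True   True   True  False  |  False
 True   True  False   True  |  False
 True   True  False  False  |   True
 True  False   True   True  |  False
 True  False   True  False  |   True
 True  False  False   True  |  False
 True  False  False  False  |   True
False   True   True   True  |   True
False   True   True  False  |  False
False   True  False   True  |  False
False   True  False  False  |  False
False  False   True   True  |  False
False  False   True  False  |  False
False  False  False   True  |  False
False  False  False  False  |  False
4 of 16 rows are True, so the formula is contingent.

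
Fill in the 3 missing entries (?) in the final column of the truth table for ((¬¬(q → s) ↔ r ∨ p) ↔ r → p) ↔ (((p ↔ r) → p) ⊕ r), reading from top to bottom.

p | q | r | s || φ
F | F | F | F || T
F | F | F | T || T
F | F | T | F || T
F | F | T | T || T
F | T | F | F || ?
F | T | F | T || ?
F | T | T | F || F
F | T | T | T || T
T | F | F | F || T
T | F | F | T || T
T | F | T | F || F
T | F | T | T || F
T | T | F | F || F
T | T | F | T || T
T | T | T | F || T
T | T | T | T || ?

F, T, F

Row p=F, q=T, r=F, s=F: ((¬¬(q → s) ↔ r ∨ p) ↔ r → p) = T, (((p ↔ r) → p) ⊕ r) = F, so the formula = F.
Row p=F, q=T, r=F, s=T: ((¬¬(q → s) ↔ r ∨ p) ↔ r → p) = F, (((p ↔ r) → p) ⊕ r) = F, so the formula = T.
Row p=T, q=T, r=T, s=T: ((¬¬(q → s) ↔ r ∨ p) ↔ r → p) = T, (((p ↔ r) → p) ⊕ r) = F, so the formula = F.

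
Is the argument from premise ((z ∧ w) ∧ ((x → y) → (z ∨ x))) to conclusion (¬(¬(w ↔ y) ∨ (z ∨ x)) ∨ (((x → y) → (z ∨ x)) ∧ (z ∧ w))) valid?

yes

  x   |   y   |   z   |   w   |   φ   |   ψ  
----- | ----- | ----- | ----- | ----- | -----
 True |  True |  True |  True |  True |  True
 True |  True |  True | False | False | False
 True |  True | False |  True | False | False
 True |  True | False | False | False | False
 True | False |  True |  True |  True |  True
 True | False |  True | False | False | False
 True | False | False |  True | False | False
 True | False | False | False | False | False
False |  True |  True |  True |  True |  True
False |  True |  True | False | False | False
False |  True | False |  True | False |  True
False |  True | False | False | False | False
False | False |  True |  True |  True |  True
False | False |  True | False | False | False
False | False | False |  True | False | False
False | False | False | False | False |  True
In every row where φ is true, ψ is also true, so φ ⊨ ψ.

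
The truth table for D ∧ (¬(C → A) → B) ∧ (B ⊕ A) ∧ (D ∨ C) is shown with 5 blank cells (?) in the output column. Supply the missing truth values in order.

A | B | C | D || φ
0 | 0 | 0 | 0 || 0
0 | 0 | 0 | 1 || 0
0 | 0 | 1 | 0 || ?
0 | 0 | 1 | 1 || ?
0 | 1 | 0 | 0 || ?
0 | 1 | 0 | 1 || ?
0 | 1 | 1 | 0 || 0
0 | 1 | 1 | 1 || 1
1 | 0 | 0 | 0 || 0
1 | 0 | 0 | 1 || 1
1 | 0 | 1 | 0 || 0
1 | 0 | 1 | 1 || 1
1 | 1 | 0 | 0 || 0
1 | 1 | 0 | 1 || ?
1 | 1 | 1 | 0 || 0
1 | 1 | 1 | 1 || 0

Row A=0, B=0, C=1, D=0: ((¬(C → A) → B) ∧ (B ⊕ A) ∧ (D ∨ C)) = 0, so the formula = 0.
Row A=0, B=0, C=1, D=1: ((¬(C → A) → B) ∧ (B ⊕ A) ∧ (D ∨ C)) = 0, so the formula = 0.
Row A=0, B=1, C=0, D=0: ((¬(C → A) → B) ∧ (B ⊕ A) ∧ (D ∨ C)) = 0, so the formula = 0.
Row A=0, B=1, C=0, D=1: ((¬(C → A) → B) ∧ (B ⊕ A) ∧ (D ∨ C)) = 1, so the formula = 1.
Row A=1, B=1, C=0, D=1: ((¬(C → A) → B) ∧ (B ⊕ A) ∧ (D ∨ C)) = 0, so the formula = 0.

0, 0, 0, 1, 0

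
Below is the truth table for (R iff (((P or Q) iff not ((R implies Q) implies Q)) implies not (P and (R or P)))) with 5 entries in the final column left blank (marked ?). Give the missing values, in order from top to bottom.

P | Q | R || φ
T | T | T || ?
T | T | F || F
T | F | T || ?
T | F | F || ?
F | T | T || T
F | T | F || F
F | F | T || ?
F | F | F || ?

Row P=T, Q=T, R=T: (((P or Q) iff not ((R implies Q) implies Q)) implies not (P and (R or P))) = T, so the formula = T.
Row P=T, Q=F, R=T: (((P or Q) iff not ((R implies Q) implies Q)) implies not (P and (R or P))) = T, so the formula = T.
Row P=T, Q=F, R=F: (((P or Q) iff not ((R implies Q) implies Q)) implies not (P and (R or P))) = F, so the formula = T.
Row P=F, Q=F, R=T: (((P or Q) iff not ((R implies Q) implies Q)) implies not (P and (R or P))) = T, so the formula = T.
Row P=F, Q=F, R=F: (((P or Q) iff not ((R implies Q) implies Q)) implies not (P and (R or P))) = T, so the formula = F.

T, T, T, T, F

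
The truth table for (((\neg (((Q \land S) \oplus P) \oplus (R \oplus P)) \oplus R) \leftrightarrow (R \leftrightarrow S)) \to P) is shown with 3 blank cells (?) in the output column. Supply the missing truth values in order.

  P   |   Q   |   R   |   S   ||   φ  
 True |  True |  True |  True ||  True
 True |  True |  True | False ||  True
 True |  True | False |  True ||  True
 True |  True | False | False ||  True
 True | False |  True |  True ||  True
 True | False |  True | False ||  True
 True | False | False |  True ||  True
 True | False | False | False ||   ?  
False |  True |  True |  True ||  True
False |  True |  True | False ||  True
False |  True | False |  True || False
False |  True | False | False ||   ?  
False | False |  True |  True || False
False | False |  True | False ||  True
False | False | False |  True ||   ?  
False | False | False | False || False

True, False, True

Row P=True, Q=False, R=False, S=False: ((\neg (((Q \land S) \oplus P) \oplus (R \oplus P)) \oplus R) \leftrightarrow (R \leftrightarrow S)) = True, so the formula = True.
Row P=False, Q=True, R=False, S=False: ((\neg (((Q \land S) \oplus P) \oplus (R \oplus P)) \oplus R) \leftrightarrow (R \leftrightarrow S)) = True, so the formula = False.
Row P=False, Q=False, R=False, S=True: ((\neg (((Q \land S) \oplus P) \oplus (R \oplus P)) \oplus R) \leftrightarrow (R \leftrightarrow S)) = False, so the formula = True.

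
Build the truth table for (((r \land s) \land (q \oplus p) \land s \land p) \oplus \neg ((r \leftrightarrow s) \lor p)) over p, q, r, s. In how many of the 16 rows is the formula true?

5

p | q | r | s || (r \land s) | (q \oplus p) | (r \leftrightarrow s) | φ
1 | 1 | 1 | 1 ||      1      |      0       |           1           | 0
1 | 1 | 1 | 0 ||      0      |      0       |           0           | 0
1 | 1 | 0 | 1 ||      0      |      0       |           0           | 0
1 | 1 | 0 | 0 ||      0      |      0       |           1           | 0
1 | 0 | 1 | 1 ||      1      |      1       |           1           | 1
1 | 0 | 1 | 0 ||      0      |      1       |           0           | 0
1 | 0 | 0 | 1 ||      0      |      1       |           0           | 0
1 | 0 | 0 | 0 ||      0      |      1       |           1           | 0
0 | 1 | 1 | 1 ||      1      |      1       |           1           | 0
0 | 1 | 1 | 0 ||      0      |      1       |           0           | 1
0 | 1 | 0 | 1 ||      0      |      1       |           0           | 1
0 | 1 | 0 | 0 ||      0      |      1       |           1           | 0
0 | 0 | 1 | 1 ||      1      |      0       |           1           | 0
0 | 0 | 1 | 0 ||      0      |      0       |           0           | 1
0 | 0 | 0 | 1 ||      0      |      0       |           0           | 1
0 | 0 | 0 | 0 ||      0      |      0       |           1           | 0
The formula is true on 5 of the 16 rows.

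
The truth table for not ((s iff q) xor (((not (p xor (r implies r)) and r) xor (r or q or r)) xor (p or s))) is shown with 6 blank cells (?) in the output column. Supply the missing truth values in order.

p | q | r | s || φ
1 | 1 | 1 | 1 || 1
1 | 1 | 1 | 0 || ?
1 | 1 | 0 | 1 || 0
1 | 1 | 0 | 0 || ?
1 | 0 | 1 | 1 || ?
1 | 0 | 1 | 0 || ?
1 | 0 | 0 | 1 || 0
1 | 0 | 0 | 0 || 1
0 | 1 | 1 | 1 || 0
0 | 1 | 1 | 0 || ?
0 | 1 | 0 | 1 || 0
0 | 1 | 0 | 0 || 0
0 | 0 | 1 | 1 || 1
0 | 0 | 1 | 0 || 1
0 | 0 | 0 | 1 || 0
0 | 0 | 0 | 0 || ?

Row p=1, q=1, r=1, s=0: (s iff q) = 0, (((not (p xor (r implies r)) and r) xor (r or q or r)) xor (p or s)) = 1, ((s iff q) xor (((not (p xor (r implies r)) and r) xor (r or q or r)) xor (p or s))) = 1, so the formula = 0.
Row p=1, q=1, r=0, s=0: (s iff q) = 0, (((not (p xor (r implies r)) and r) xor (r or q or r)) xor (p or s)) = 0, ((s iff q) xor (((not (p xor (r implies r)) and r) xor (r or q or r)) xor (p or s))) = 0, so the formula = 1.
Row p=1, q=0, r=1, s=1: (s iff q) = 0, (((not (p xor (r implies r)) and r) xor (r or q or r)) xor (p or s)) = 1, ((s iff q) xor (((not (p xor (r implies r)) and r) xor (r or q or r)) xor (p or s))) = 1, so the formula = 0.
Row p=1, q=0, r=1, s=0: (s iff q) = 1, (((not (p xor (r implies r)) and r) xor (r or q or r)) xor (p or s)) = 1, ((s iff q) xor (((not (p xor (r implies r)) and r) xor (r or q or r)) xor (p or s))) = 0, so the formula = 1.
Row p=0, q=1, r=1, s=0: (s iff q) = 0, (((not (p xor (r implies r)) and r) xor (r or q or r)) xor (p or s)) = 1, ((s iff q) xor (((not (p xor (r implies r)) and r) xor (r or q or r)) xor (p or s))) = 1, so the formula = 0.
Row p=0, q=0, r=0, s=0: (s iff q) = 1, (((not (p xor (r implies r)) and r) xor (r or q or r)) xor (p or s)) = 0, ((s iff q) xor (((not (p xor (r implies r)) and r) xor (r or q or r)) xor (p or s))) = 1, so the formula = 0.

0, 1, 0, 1, 0, 0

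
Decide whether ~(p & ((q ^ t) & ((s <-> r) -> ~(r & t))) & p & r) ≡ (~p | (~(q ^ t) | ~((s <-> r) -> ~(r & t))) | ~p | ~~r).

p | q | r | s | t || φ | ψ
F | F | F | F | F || T | T
F | F | F | F | T || T | T
F | F | F | T | F || T | T
F | F | F | T | T || T | T
F | F | T | F | F || T | T
F | F | T | F | T || T | T
F | F | T | T | F || T | T
F | F | T | T | T || T | T
F | T | F | F | F || T | T
F | T | F | F | T || T | T
F | T | F | T | F || T | T
F | T | F | T | T || T | T
F | T | T | F | F || T | T
F | T | T | F | T || T | T
F | T | T | T | F || T | T
F | T | T | T | T || T | T
T | F | F | F | F || T | T
T | F | F | F | T || T | F
T | F | F | T | F || T | T
T | F | F | T | T || T | F
T | F | T | F | F || T | T
T | F | T | F | T || F | T
T | F | T | T | F || T | T
T | F | T | T | T || T | T
T | T | F | F | F || T | F
T | T | F | F | T || T | T
T | T | F | T | F || T | F
T | T | F | T | T || T | T
T | T | T | F | F || F | T
T | T | T | F | T || T | T
T | T | T | T | F || F | T
T | T | T | T | T || T | T
The columns differ at p=T, q=F, r=F, s=F, t=T (φ=T, ψ=F), so they are not equivalent.

not equivalent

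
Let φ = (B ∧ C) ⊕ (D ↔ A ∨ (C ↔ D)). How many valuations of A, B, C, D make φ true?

6

A | B | C | D | ((B ∧ C) ⊕ (D ↔ (A ∨ (C ↔ D))))
- | - | - | - | -------------------------------
T | T | T | T |                F               
T | T | T | F |                T               
T | T | F | T |                T               
T | T | F | F |                F               
T | F | T | T |                T               
T | F | T | F |                F               
T | F | F | T |                T               
T | F | F | F |                F               
F | T | T | T |                F               
F | T | T | F |                F               
F | T | F | T |                F               
F | T | F | F |                F               
F | F | T | T |                T               
F | F | T | F |                T               
F | F | F | T |                F               
F | F | F | F |                F               
The formula is true on 6 of the 16 rows.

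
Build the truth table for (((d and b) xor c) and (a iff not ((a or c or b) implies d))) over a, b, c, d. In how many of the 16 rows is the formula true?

4

a  b  c  d  |  φ
T  T  T  T  |  F
T  T  T  F  |  T
T  T  F  T  |  F
T  T  F  F  |  F
T  F  T  T  |  F
T  F  T  F  |  T
T  F  F  T  |  F
T  F  F  F  |  F
F  T  T  T  |  F
F  T  T  F  |  F
F  T  F  T  |  T
F  T  F  F  |  F
F  F  T  T  |  T
F  F  T  F  |  F
F  F  F  T  |  F
F  F  F  F  |  F
The formula is true on 4 of the 16 rows.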